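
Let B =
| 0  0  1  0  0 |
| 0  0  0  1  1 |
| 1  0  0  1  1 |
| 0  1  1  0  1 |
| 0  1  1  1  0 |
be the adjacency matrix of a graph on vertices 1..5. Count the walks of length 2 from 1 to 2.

The number of length-2 walks from vertex 1 to vertex 2 is entry (1,2) of B^2, where B is the adjacency matrix.
B^2 = [[1, 0, 0, 1, 1], [0, 2, 2, 1, 1], [0, 2, 3, 1, 1], [1, 1, 1, 3, 2], [1, 1, 1, 2, 3]]

0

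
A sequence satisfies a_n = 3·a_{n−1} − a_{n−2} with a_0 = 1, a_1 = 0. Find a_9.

With companion matrix M = [[3, −1], [1, 0]], [a_n, a_{n−1}]ᵀ = M·[a_{n−1}, a_{n−2}]ᵀ, so [a_9, a_8]ᵀ = M⁸·[a_1, a_0]ᵀ.
M⁸ = [[2584, −987], [987, −377]], giving [a_9, a_8]ᵀ = [[−987], [−377]].

−987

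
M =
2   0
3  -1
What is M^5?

tr M = 1 and det M = -2, so the characteristic polynomial is λ² − (1)λ + (-2) with roots 2 and -1.
Eigenvectors give P = [[1, 0], [1, -1]] with P⁻¹ = [[1, 0], [1, -1]], and M = P·diag(2, -1)·P⁻¹.
Then M^5 = P·diag(32, -1)·P⁻¹ = [[32, 0], [32, 1]] · [[1, 0], [1, -1]] = [[32, 0], [33, -1]].

[[32, 0], [33, -1]]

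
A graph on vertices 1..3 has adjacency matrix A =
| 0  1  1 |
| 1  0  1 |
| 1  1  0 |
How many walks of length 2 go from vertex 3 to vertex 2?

1

The number of length-2 walks from vertex 3 to vertex 2 is entry (3,2) of A^2, where A is the adjacency matrix.
A^2 = [[2, 1, 1], [1, 2, 1], [1, 1, 2]]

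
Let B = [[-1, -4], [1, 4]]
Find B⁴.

[[-27, -108], [27, 108]]

B² = [[-3, -12], [3, 12]]
B³ = [[-9, -36], [9, 36]]
B⁴ = [[-27, -108], [27, 108]]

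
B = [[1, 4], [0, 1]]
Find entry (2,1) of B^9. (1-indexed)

0

B = I + N where N = [[0, 4], [0, 0]] is strictly upper-triangular, so N^2 = 0.
(I + N)^9 = I + 9·N = [[1, 36], [0, 1]].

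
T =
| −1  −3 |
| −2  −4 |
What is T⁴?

[[199, 435], [290, 634]]

T² = [[7, 15], [10, 22]]
T³ = [[−37, −81], [−54, −118]]
T⁴ = [[199, 435], [290, 634]]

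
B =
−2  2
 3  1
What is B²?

[[10, −2], [−3, 7]]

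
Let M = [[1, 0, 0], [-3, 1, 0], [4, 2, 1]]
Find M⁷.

M = I + N where N = [[0, 0, 0], [-3, 0, 0], [4, 2, 0]] is strictly lower-triangular, so N³ = 0.
(I + N)⁷ = I + 7·N + 21·N² = [[1, 0, 0], [-21, 1, 0], [-98, 14, 1]].

[[1, 0, 0], [-21, 1, 0], [-98, 14, 1]]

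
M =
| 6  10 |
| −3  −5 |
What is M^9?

M² = M (a projection; rank 1, trace 1), so M^9 = M.

[[6, 10], [−3, −5]]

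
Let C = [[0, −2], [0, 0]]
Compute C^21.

[[0, 0], [0, 0]]

C is strictly triangular, hence nilpotent: C^2 = 0, so C^21 = 0.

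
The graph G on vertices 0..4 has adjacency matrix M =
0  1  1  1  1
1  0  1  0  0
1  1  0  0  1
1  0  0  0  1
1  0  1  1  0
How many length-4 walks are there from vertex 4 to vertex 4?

19

The number of length-4 walks from vertex 4 to vertex 4 is entry (4,4) of M⁴, where M is the adjacency matrix.
M² = [[4, 1, 2, 1, 2], [1, 2, 1, 1, 2], [2, 1, 3, 2, 1], [1, 1, 2, 2, 1], [2, 2, 1, 1, 3]]
M³ = [[6, 6, 7, 6, 7], [6, 2, 5, 3, 3], [7, 5, 4, 3, 7], [6, 3, 3, 2, 5], [7, 3, 7, 5, 4]]
M⁴ = [[26, 13, 19, 13, 19], [13, 11, 11, 9, 14], [19, 11, 19, 14, 14], [13, 9, 14, 11, 11], [19, 14, 14, 11, 19]]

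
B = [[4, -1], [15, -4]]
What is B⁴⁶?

B² = I (check: tr B = 0 and det B = -1), so B⁴⁶ = I since 46 is even.

[[1, 0], [0, 1]]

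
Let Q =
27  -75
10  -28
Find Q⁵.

[[1407, -4125], [550, -1618]]

tr Q = -1 and det Q = -6, so the characteristic polynomial is λ² − (-1)λ + (-6) with roots -3 and 2.
Eigenvectors give P = [[-5, 3], [-2, 1]] with P⁻¹ = [[1, -3], [2, -5]], and Q = P·diag(-3, 2)·P⁻¹.
Then Q⁵ = P·diag(-243, 32)·P⁻¹ = [[1215, 96], [486, 32]] · [[1, -3], [2, -5]] = [[1407, -4125], [550, -1618]].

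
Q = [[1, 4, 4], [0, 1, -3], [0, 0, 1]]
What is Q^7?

Q = I + N where N = [[0, 4, 4], [0, 0, -3], [0, 0, 0]] is strictly upper-triangular, so N^3 = 0.
(I + N)^7 = I + 7·N + 21·N^2 = [[1, 28, -224], [0, 1, -21], [0, 0, 1]].

[[1, 28, -224], [0, 1, -21], [0, 0, 1]]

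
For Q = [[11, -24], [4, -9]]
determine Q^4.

tr Q = 2 and det Q = -3, so the characteristic polynomial is λ² − (2)λ + (-3) with roots 3 and -1.
Eigenvectors give P = [[3, 2], [1, 1]] with P⁻¹ = [[1, -2], [-1, 3]], and Q = P·diag(3, -1)·P⁻¹.
Then Q^4 = P·diag(81, 1)·P⁻¹ = [[243, 2], [81, 1]] · [[1, -2], [-1, 3]] = [[241, -480], [80, -159]].

[[241, -480], [80, -159]]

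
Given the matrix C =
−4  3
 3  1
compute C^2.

[[25, −9], [−9, 10]]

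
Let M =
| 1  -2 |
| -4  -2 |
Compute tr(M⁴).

M² = [[9, 2], [4, 12]]
M³ = [[1, -22], [-44, -32]]
M⁴ = [[89, 42], [84, 152]]

241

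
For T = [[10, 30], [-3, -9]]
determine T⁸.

T² = T (a projection; rank 1, trace 1), so T⁸ = T.

[[10, 30], [-3, -9]]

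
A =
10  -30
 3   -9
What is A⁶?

[[10, -30], [3, -9]]

A² = A (a projection; rank 1, trace 1), so A⁶ = A.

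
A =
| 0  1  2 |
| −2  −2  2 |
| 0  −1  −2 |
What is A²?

[[−2, −4, −2], [4, 0, −12], [2, 4, 2]]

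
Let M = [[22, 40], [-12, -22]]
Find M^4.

tr M = 0 and det M = -4, so the characteristic polynomial is λ² − (0)λ + (-4) with roots -2 and 2.
Eigenvectors give P = [[-5, -2], [3, 1]] with P⁻¹ = [[1, 2], [-3, -5]], and M = P·diag(-2, 2)·P⁻¹.
Then M^4 = P·diag(16, 16)·P⁻¹ = [[-80, -32], [48, 16]] · [[1, 2], [-3, -5]] = [[16, 0], [0, 16]].

[[16, 0], [0, 16]]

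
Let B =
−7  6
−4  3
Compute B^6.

tr B = −4 and det B = 3, so the characteristic polynomial is λ² − (−4)λ + (3) with roots −3 and −1.
Eigenvectors give P = [[3, −1], [2, −1]] with P⁻¹ = [[1, −1], [2, −3]], and B = P·diag(−3, −1)·P⁻¹.
Then B^6 = P·diag(729, 1)·P⁻¹ = [[2187, −1], [1458, −1]] · [[1, −1], [2, −3]] = [[2185, −2184], [1456, −1455]].

[[2185, −2184], [1456, −1455]]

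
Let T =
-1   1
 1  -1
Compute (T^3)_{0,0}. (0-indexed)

T^2 = [[2, -2], [-2, 2]]
T^3 = [[-4, 4], [4, -4]]

-4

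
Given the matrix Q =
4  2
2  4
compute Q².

[[20, 16], [16, 20]]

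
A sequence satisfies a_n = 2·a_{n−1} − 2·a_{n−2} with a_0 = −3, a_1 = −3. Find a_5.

12

With companion matrix M = [[2, −2], [1, 0]], [a_n, a_{n−1}]ᵀ = M·[a_{n−1}, a_{n−2}]ᵀ, so [a_5, a_4]ᵀ = M^4·[a_1, a_0]ᵀ.
M^4 = [[−4, 0], [0, −4]], giving [a_5, a_4]ᵀ = [[12], [12]].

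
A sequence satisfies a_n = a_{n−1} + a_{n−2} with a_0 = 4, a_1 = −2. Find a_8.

With companion matrix M = [[1, 1], [1, 0]], [a_n, a_{n−1}]ᵀ = M·[a_{n−1}, a_{n−2}]ᵀ, so [a_8, a_7]ᵀ = M^7·[a_1, a_0]ᵀ.
M^7 = [[21, 13], [13, 8]], giving [a_8, a_7]ᵀ = [[10], [6]].

10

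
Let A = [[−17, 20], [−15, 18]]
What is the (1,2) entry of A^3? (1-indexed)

tr A = 1 and det A = −6, so the characteristic polynomial is λ² − (1)λ + (−6) with roots −2 and 3.
Eigenvectors give P = [[4, −1], [3, −1]] with P⁻¹ = [[1, −1], [3, −4]], and A = P·diag(−2, 3)·P⁻¹.
Then A^3 = P·diag(−8, 27)·P⁻¹ = [[−32, −27], [−24, −27]] · [[1, −1], [3, −4]] = [[−113, 140], [−105, 132]].

140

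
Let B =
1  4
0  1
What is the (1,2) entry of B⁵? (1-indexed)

B = I + N where N = [[0, 4], [0, 0]] is strictly upper-triangular, so N² = 0.
(I + N)⁵ = I + 5·N = [[1, 20], [0, 1]].

20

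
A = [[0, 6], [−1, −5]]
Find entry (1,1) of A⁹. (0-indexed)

−58025

tr A = −5 and det A = 6, so the characteristic polynomial is λ² − (−5)λ + (6) with roots −2 and −3.
Eigenvectors give P = [[3, 2], [−1, −1]] with P⁻¹ = [[1, 2], [−1, −3]], and A = P·diag(−2, −3)·P⁻¹.
Then A⁹ = P·diag(−512, −19683)·P⁻¹ = [[−1536, −39366], [512, 19683]] · [[1, 2], [−1, −3]] = [[37830, 115026], [−19171, −58025]].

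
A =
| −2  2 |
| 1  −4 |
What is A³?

A² = [[6, −12], [−6, 18]]
A³ = [[−24, 60], [30, −84]]

[[−24, 60], [30, −84]]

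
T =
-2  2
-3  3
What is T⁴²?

[[-2, 2], [-3, 3]]

T² = T (a projection; rank 1, trace 1), so T⁴² = T.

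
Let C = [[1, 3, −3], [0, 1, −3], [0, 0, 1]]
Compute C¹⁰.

C = I + N where N = [[0, 3, −3], [0, 0, −3], [0, 0, 0]] is strictly upper-triangular, so N³ = 0.
(I + N)¹⁰ = I + 10·N + 45·N² = [[1, 30, −435], [0, 1, −30], [0, 0, 1]].

[[1, 30, −435], [0, 1, −30], [0, 0, 1]]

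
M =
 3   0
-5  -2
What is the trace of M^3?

19

tr M = 1 and det M = -6, so the characteristic polynomial is λ² − (1)λ + (-6) with roots 3 and -2.
Eigenvectors give P = [[-1, 0], [1, 1]] with P⁻¹ = [[-1, 0], [1, 1]], and M = P·diag(3, -2)·P⁻¹.
Then M^3 = P·diag(27, -8)·P⁻¹ = [[-27, 0], [27, -8]] · [[-1, 0], [1, 1]] = [[27, 0], [-35, -8]].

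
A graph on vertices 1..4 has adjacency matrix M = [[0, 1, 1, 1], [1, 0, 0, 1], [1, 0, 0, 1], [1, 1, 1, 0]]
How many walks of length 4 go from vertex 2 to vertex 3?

10

The number of length-4 walks from vertex 2 to vertex 3 is entry (2,3) of M⁴, where M is the adjacency matrix.
M² = [[3, 1, 1, 2], [1, 2, 2, 1], [1, 2, 2, 1], [2, 1, 1, 3]]
M³ = [[4, 5, 5, 5], [5, 2, 2, 5], [5, 2, 2, 5], [5, 5, 5, 4]]
M⁴ = [[15, 9, 9, 14], [9, 10, 10, 9], [9, 10, 10, 9], [14, 9, 9, 15]]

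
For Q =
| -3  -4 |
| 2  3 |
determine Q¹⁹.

[[-3, -4], [2, 3]]

Q² = I (check: tr Q = 0 and det Q = -1), so Q¹⁹ = Q since 19 is odd.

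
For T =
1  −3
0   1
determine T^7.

[[1, −21], [0, 1]]

T = I + N where N = [[0, −3], [0, 0]] is strictly upper-triangular, so N^2 = 0.
(I + N)^7 = I + 7·N = [[1, −21], [0, 1]].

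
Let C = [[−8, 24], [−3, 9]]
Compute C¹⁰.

C² = C (a projection; rank 1, trace 1), so C¹⁰ = C.

[[−8, 24], [−3, 9]]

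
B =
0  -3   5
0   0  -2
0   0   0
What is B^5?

B is strictly triangular, hence nilpotent: B^3 = 0, so B^5 = 0.

[[0, 0, 0], [0, 0, 0], [0, 0, 0]]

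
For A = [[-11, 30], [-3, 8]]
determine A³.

[[-71, 210], [-21, 62]]

tr A = -3 and det A = 2, so the characteristic polynomial is λ² − (-3)λ + (2) with roots -1 and -2.
Eigenvectors give P = [[3, 10], [1, 3]] with P⁻¹ = [[-3, 10], [1, -3]], and A = P·diag(-1, -2)·P⁻¹.
Then A³ = P·diag(-1, -8)·P⁻¹ = [[-3, -80], [-1, -24]] · [[-3, 10], [1, -3]] = [[-71, 210], [-21, 62]].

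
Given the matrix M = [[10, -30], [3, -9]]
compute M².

[[10, -30], [3, -9]]

M² = M (a projection; rank 1, trace 1), so M² = M.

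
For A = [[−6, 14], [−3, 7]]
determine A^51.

[[−6, 14], [−3, 7]]

A² = A (a projection; rank 1, trace 1), so A^51 = A.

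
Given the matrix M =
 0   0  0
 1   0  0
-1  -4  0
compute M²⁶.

M is strictly triangular, hence nilpotent: M³ = 0, so M²⁶ = 0.

[[0, 0, 0], [0, 0, 0], [0, 0, 0]]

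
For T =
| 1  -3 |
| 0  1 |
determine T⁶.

T = I + N where N = [[0, -3], [0, 0]] is strictly upper-triangular, so N² = 0.
(I + N)⁶ = I + 6·N = [[1, -18], [0, 1]].

[[1, -18], [0, 1]]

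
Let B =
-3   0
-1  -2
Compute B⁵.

[[-243, 0], [-211, -32]]

tr B = -5 and det B = 6, so the characteristic polynomial is λ² − (-5)λ + (6) with roots -2 and -3.
Eigenvectors give P = [[0, 1], [-1, 1]] with P⁻¹ = [[1, -1], [1, 0]], and B = P·diag(-2, -3)·P⁻¹.
Then B⁵ = P·diag(-32, -243)·P⁻¹ = [[0, -243], [32, -243]] · [[1, -1], [1, 0]] = [[-243, 0], [-211, -32]].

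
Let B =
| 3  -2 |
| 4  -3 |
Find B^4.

[[1, 0], [0, 1]]

B² = I (check: tr B = 0 and det B = -1), so B^4 = I since 4 is even.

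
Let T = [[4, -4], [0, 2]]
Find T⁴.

T² = [[16, -24], [0, 4]]
T³ = [[64, -112], [0, 8]]
T⁴ = [[256, -480], [0, 16]]

[[256, -480], [0, 16]]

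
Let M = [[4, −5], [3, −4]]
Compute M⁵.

M² = I (check: tr M = 0 and det M = −1), so M⁵ = M since 5 is odd.

[[4, −5], [3, −4]]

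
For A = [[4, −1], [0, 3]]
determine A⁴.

[[256, −175], [0, 81]]

A² = [[16, −7], [0, 9]]
A³ = [[64, −37], [0, 27]]
A⁴ = [[256, −175], [0, 81]]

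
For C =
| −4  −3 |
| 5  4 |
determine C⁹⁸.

[[1, 0], [0, 1]]

C² = I (check: tr C = 0 and det C = −1), so C⁹⁸ = I since 98 is even.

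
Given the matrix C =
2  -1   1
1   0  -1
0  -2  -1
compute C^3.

[[2, -7, 5], [5, -6, -1], [-2, -4, -7]]

C^2 = [[3, -4, 2], [2, 1, 2], [-2, 2, 3]]
C^3 = [[2, -7, 5], [5, -6, -1], [-2, -4, -7]]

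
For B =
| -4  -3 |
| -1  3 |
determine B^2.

[[19, 3], [1, 12]]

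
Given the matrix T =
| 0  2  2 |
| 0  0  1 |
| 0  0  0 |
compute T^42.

T is strictly triangular, hence nilpotent: T^3 = 0, so T^42 = 0.

[[0, 0, 0], [0, 0, 0], [0, 0, 0]]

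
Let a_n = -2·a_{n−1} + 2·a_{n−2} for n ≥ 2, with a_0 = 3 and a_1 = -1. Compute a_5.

-140

With companion matrix B = [[-2, 2], [1, 0]], [a_n, a_{n−1}]ᵀ = B·[a_{n−1}, a_{n−2}]ᵀ, so [a_5, a_4]ᵀ = B⁴·[a_1, a_0]ᵀ.
B⁴ = [[44, -32], [-16, 12]], giving [a_5, a_4]ᵀ = [[-140], [52]].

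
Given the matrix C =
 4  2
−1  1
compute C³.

[[46, 38], [−19, −11]]

tr C = 5 and det C = 6, so the characteristic polynomial is λ² − (5)λ + (6) with roots 3 and 2.
Eigenvectors give P = [[−2, −1], [1, 1]] with P⁻¹ = [[−1, −1], [1, 2]], and C = P·diag(3, 2)·P⁻¹.
Then C³ = P·diag(27, 8)·P⁻¹ = [[−54, −8], [27, 8]] · [[−1, −1], [1, 2]] = [[46, 38], [−19, −11]].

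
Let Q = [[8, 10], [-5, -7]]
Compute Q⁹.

tr Q = 1 and det Q = -6, so the characteristic polynomial is λ² − (1)λ + (-6) with roots 3 and -2.
Eigenvectors give P = [[2, -1], [-1, 1]] with P⁻¹ = [[1, 1], [1, 2]], and Q = P·diag(3, -2)·P⁻¹.
Then Q⁹ = P·diag(19683, -512)·P⁻¹ = [[39366, 512], [-19683, -512]] · [[1, 1], [1, 2]] = [[39878, 40390], [-20195, -20707]].

[[39878, 40390], [-20195, -20707]]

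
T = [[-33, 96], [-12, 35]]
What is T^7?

[[-17505, 52512], [-6564, 19691]]

tr T = 2 and det T = -3, so the characteristic polynomial is λ² − (2)λ + (-3) with roots 3 and -1.
Eigenvectors give P = [[8, 3], [3, 1]] with P⁻¹ = [[-1, 3], [3, -8]], and T = P·diag(3, -1)·P⁻¹.
Then T^7 = P·diag(2187, -1)·P⁻¹ = [[17496, -3], [6561, -1]] · [[-1, 3], [3, -8]] = [[-17505, 52512], [-6564, 19691]].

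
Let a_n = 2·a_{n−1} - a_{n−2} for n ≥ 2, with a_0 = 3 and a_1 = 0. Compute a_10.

With companion matrix A = [[2, -1], [1, 0]], [a_n, a_{n−1}]ᵀ = A·[a_{n−1}, a_{n−2}]ᵀ, so [a_10, a_9]ᵀ = A^9·[a_1, a_0]ᵀ.
A^9 = [[10, -9], [9, -8]], giving [a_10, a_9]ᵀ = [[-27], [-24]].

-27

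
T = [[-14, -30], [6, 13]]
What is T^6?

[[316, 630], [-126, -251]]

tr T = -1 and det T = -2, so the characteristic polynomial is λ² − (-1)λ + (-2) with roots -2 and 1.
Eigenvectors give P = [[-5, 2], [2, -1]] with P⁻¹ = [[-1, -2], [-2, -5]], and T = P·diag(-2, 1)·P⁻¹.
Then T^6 = P·diag(64, 1)·P⁻¹ = [[-320, 2], [128, -1]] · [[-1, -2], [-2, -5]] = [[316, 630], [-126, -251]].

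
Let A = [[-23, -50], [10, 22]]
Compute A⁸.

[[31781, 63050], [-12610, -24964]]

tr A = -1 and det A = -6, so the characteristic polynomial is λ² − (-1)λ + (-6) with roots 2 and -3.
Eigenvectors give P = [[-2, 5], [1, -2]] with P⁻¹ = [[2, 5], [1, 2]], and A = P·diag(2, -3)·P⁻¹.
Then A⁸ = P·diag(256, 6561)·P⁻¹ = [[-512, 32805], [256, -13122]] · [[2, 5], [1, 2]] = [[31781, 63050], [-12610, -24964]].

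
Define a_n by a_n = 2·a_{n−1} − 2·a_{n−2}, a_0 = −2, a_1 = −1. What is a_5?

4

With companion matrix Q = [[2, −2], [1, 0]], [a_n, a_{n−1}]ᵀ = Q·[a_{n−1}, a_{n−2}]ᵀ, so [a_5, a_4]ᵀ = Q⁴·[a_1, a_0]ᵀ.
Q⁴ = [[−4, 0], [0, −4]], giving [a_5, a_4]ᵀ = [[4], [8]].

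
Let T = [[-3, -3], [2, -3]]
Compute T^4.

[[-207, 108], [-72, -207]]

T^2 = [[3, 18], [-12, 3]]
T^3 = [[27, -63], [42, 27]]
T^4 = [[-207, 108], [-72, -207]]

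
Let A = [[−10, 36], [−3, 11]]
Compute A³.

[[−28, 108], [−9, 35]]

tr A = 1 and det A = −2, so the characteristic polynomial is λ² − (1)λ + (−2) with roots 2 and −1.
Eigenvectors give P = [[3, 4], [1, 1]] with P⁻¹ = [[−1, 4], [1, −3]], and A = P·diag(2, −1)·P⁻¹.
Then A³ = P·diag(8, −1)·P⁻¹ = [[24, −4], [8, −1]] · [[−1, 4], [1, −3]] = [[−28, 108], [−9, 35]].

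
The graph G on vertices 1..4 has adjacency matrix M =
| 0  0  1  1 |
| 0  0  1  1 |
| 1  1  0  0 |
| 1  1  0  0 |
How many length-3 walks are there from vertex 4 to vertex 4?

0

The number of length-3 walks from vertex 4 to vertex 4 is entry (4,4) of M³, where M is the adjacency matrix.
M² = [[2, 2, 0, 0], [2, 2, 0, 0], [0, 0, 2, 2], [0, 0, 2, 2]]
M³ = [[0, 0, 4, 4], [0, 0, 4, 4], [4, 4, 0, 0], [4, 4, 0, 0]]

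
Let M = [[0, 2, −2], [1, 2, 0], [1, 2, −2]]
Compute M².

[[0, 0, 4], [2, 6, −2], [0, 2, 2]]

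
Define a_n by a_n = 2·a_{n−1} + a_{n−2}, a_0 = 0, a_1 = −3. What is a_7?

−507

With companion matrix M = [[2, 1], [1, 0]], [a_n, a_{n−1}]ᵀ = M·[a_{n−1}, a_{n−2}]ᵀ, so [a_7, a_6]ᵀ = M⁶·[a_1, a_0]ᵀ.
M⁶ = [[169, 70], [70, 29]], giving [a_7, a_6]ᵀ = [[−507], [−210]].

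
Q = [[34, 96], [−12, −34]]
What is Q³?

tr Q = 0 and det Q = −4, so the characteristic polynomial is λ² − (0)λ + (−4) with roots −2 and 2.
Eigenvectors give P = [[−8, −3], [3, 1]] with P⁻¹ = [[1, 3], [−3, −8]], and Q = P·diag(−2, 2)·P⁻¹.
Then Q³ = P·diag(−8, 8)·P⁻¹ = [[64, −24], [−24, 8]] · [[1, 3], [−3, −8]] = [[136, 384], [−48, −136]].

[[136, 384], [−48, −136]]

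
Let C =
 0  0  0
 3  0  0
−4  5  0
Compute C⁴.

C is strictly triangular, hence nilpotent: C³ = 0, so C⁴ = 0.

[[0, 0, 0], [0, 0, 0], [0, 0, 0]]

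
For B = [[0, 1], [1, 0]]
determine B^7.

[[0, 1], [1, 0]]

B² = I (check: tr B = 0 and det B = −1), so B^7 = B since 7 is odd.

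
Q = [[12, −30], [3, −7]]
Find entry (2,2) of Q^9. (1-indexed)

−172027

tr Q = 5 and det Q = 6, so the characteristic polynomial is λ² − (5)λ + (6) with roots 2 and 3.
Eigenvectors give P = [[3, 10], [1, 3]] with P⁻¹ = [[−3, 10], [1, −3]], and Q = P·diag(2, 3)·P⁻¹.
Then Q^9 = P·diag(512, 19683)·P⁻¹ = [[1536, 196830], [512, 59049]] · [[−3, 10], [1, −3]] = [[192222, −575130], [57513, −172027]].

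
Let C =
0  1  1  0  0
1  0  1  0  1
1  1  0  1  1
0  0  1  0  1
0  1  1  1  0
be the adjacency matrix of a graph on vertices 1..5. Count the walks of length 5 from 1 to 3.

45

The number of length-5 walks from vertex 1 to vertex 3 is entry (1,3) of C^5, where C is the adjacency matrix.
C^2 = [[2, 1, 1, 1, 2], [1, 3, 2, 2, 1], [1, 2, 4, 1, 2], [1, 2, 1, 2, 1], [2, 1, 2, 1, 3]]
C^3 = [[2, 5, 6, 3, 3], [5, 4, 7, 3, 7], [6, 7, 6, 6, 7], [3, 3, 6, 2, 5], [3, 7, 7, 5, 4]]
C^4 = [[11, 11, 13, 9, 14], [11, 19, 19, 14, 14], [13, 19, 26, 13, 19], [9, 14, 13, 11, 11], [14, 14, 19, 11, 19]]
C^5 = [[24, 38, 45, 27, 33], [38, 44, 58, 33, 52], [45, 58, 64, 45, 58], [27, 33, 45, 24, 38], [33, 52, 58, 38, 44]]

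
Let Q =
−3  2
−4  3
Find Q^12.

Q² = I (check: tr Q = 0 and det Q = −1), so Q^12 = I since 12 is even.

[[1, 0], [0, 1]]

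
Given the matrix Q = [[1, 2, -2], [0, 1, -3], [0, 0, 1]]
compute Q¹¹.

Q = I + N where N = [[0, 2, -2], [0, 0, -3], [0, 0, 0]] is strictly upper-triangular, so N³ = 0.
(I + N)¹¹ = I + 11·N + 55·N² = [[1, 22, -352], [0, 1, -33], [0, 0, 1]].

[[1, 22, -352], [0, 1, -33], [0, 0, 1]]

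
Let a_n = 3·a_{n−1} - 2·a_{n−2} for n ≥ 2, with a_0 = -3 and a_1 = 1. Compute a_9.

2041

With companion matrix B = [[3, -2], [1, 0]], [a_n, a_{n−1}]ᵀ = B·[a_{n−1}, a_{n−2}]ᵀ, so [a_9, a_8]ᵀ = B^8·[a_1, a_0]ᵀ.
B^8 = [[511, -510], [255, -254]], giving [a_9, a_8]ᵀ = [[2041], [1017]].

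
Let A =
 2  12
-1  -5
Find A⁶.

tr A = -3 and det A = 2, so the characteristic polynomial is λ² − (-3)λ + (2) with roots -2 and -1.
Eigenvectors give P = [[-3, 4], [1, -1]] with P⁻¹ = [[1, 4], [1, 3]], and A = P·diag(-2, -1)·P⁻¹.
Then A⁶ = P·diag(64, 1)·P⁻¹ = [[-192, 4], [64, -1]] · [[1, 4], [1, 3]] = [[-188, -756], [63, 253]].

[[-188, -756], [63, 253]]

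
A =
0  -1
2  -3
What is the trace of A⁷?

tr A = -3 and det A = 2, so the characteristic polynomial is λ² − (-3)λ + (2) with roots -2 and -1.
Eigenvectors give P = [[-1, 1], [-2, 1]] with P⁻¹ = [[1, -1], [2, -1]], and A = P·diag(-2, -1)·P⁻¹.
Then A⁷ = P·diag(-128, -1)·P⁻¹ = [[128, -1], [256, -1]] · [[1, -1], [2, -1]] = [[126, -127], [254, -255]].

-129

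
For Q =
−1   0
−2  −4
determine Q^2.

[[1, 0], [10, 16]]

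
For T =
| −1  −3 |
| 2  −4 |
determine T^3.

[[35, −45], [30, −10]]

T^2 = [[−5, 15], [−10, 10]]
T^3 = [[35, −45], [30, −10]]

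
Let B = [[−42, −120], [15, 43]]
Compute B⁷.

[[−18648, −55560], [6945, 20707]]

tr B = 1 and det B = −6, so the characteristic polynomial is λ² − (1)λ + (−6) with roots −2 and 3.
Eigenvectors give P = [[−3, −8], [1, 3]] with P⁻¹ = [[−3, −8], [1, 3]], and B = P·diag(−2, 3)·P⁻¹.
Then B⁷ = P·diag(−128, 2187)·P⁻¹ = [[384, −17496], [−128, 6561]] · [[−3, −8], [1, 3]] = [[−18648, −55560], [6945, 20707]].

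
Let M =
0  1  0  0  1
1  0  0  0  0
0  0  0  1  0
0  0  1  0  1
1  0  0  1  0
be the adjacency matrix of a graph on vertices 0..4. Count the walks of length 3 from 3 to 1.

The number of length-3 walks from vertex 3 to vertex 1 is entry (3,1) of M³, where M is the adjacency matrix.
M² = [[2, 0, 0, 1, 0], [0, 1, 0, 0, 1], [0, 0, 1, 0, 1], [1, 0, 0, 2, 0], [0, 1, 1, 0, 2]]
M³ = [[0, 2, 1, 0, 3], [2, 0, 0, 1, 0], [1, 0, 0, 2, 0], [0, 1, 2, 0, 3], [3, 0, 0, 3, 0]]

1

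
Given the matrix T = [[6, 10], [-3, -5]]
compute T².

T² = T (a projection; rank 1, trace 1), so T² = T.

[[6, 10], [-3, -5]]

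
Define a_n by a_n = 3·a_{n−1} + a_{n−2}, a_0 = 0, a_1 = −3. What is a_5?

With companion matrix A = [[3, 1], [1, 0]], [a_n, a_{n−1}]ᵀ = A·[a_{n−1}, a_{n−2}]ᵀ, so [a_5, a_4]ᵀ = A^4·[a_1, a_0]ᵀ.
A^4 = [[109, 33], [33, 10]], giving [a_5, a_4]ᵀ = [[−327], [−99]].

−327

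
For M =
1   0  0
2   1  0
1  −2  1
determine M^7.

M = I + N where N = [[0, 0, 0], [2, 0, 0], [1, −2, 0]] is strictly lower-triangular, so N^3 = 0.
(I + N)^7 = I + 7·N + 21·N^2 = [[1, 0, 0], [14, 1, 0], [−77, −14, 1]].

[[1, 0, 0], [14, 1, 0], [−77, −14, 1]]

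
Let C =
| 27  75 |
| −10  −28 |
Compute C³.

tr C = −1 and det C = −6, so the characteristic polynomial is λ² − (−1)λ + (−6) with roots −3 and 2.
Eigenvectors give P = [[−5, −3], [2, 1]] with P⁻¹ = [[1, 3], [−2, −5]], and C = P·diag(−3, 2)·P⁻¹.
Then C³ = P·diag(−27, 8)·P⁻¹ = [[135, −24], [−54, 8]] · [[1, 3], [−2, −5]] = [[183, 525], [−70, −202]].

[[183, 525], [−70, −202]]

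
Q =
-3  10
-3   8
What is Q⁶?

tr Q = 5 and det Q = 6, so the characteristic polynomial is λ² − (5)λ + (6) with roots 2 and 3.
Eigenvectors give P = [[2, -5], [1, -3]] with P⁻¹ = [[3, -5], [1, -2]], and Q = P·diag(2, 3)·P⁻¹.
Then Q⁶ = P·diag(64, 729)·P⁻¹ = [[128, -3645], [64, -2187]] · [[3, -5], [1, -2]] = [[-3261, 6650], [-1995, 4054]].

[[-3261, 6650], [-1995, 4054]]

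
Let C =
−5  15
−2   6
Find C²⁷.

[[−5, 15], [−2, 6]]

C² = C (a projection; rank 1, trace 1), so C²⁷ = C.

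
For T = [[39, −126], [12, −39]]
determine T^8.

tr T = 0 and det T = −9, so the characteristic polynomial is λ² − (0)λ + (−9) with roots 3 and −3.
Eigenvectors give P = [[7, 3], [2, 1]] with P⁻¹ = [[1, −3], [−2, 7]], and T = P·diag(3, −3)·P⁻¹.
Then T^8 = P·diag(6561, 6561)·P⁻¹ = [[45927, 19683], [13122, 6561]] · [[1, −3], [−2, 7]] = [[6561, 0], [0, 6561]].

[[6561, 0], [0, 6561]]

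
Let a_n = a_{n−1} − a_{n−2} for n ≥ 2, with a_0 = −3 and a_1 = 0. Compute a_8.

3

With companion matrix Q = [[1, −1], [1, 0]], [a_n, a_{n−1}]ᵀ = Q·[a_{n−1}, a_{n−2}]ᵀ, so [a_8, a_7]ᵀ = Q⁷·[a_1, a_0]ᵀ.
Q⁷ = [[1, −1], [1, 0]], giving [a_8, a_7]ᵀ = [[3], [0]].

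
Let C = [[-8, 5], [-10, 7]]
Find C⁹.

tr C = -1 and det C = -6, so the characteristic polynomial is λ² − (-1)λ + (-6) with roots 2 and -3.
Eigenvectors give P = [[-1, -1], [-2, -1]] with P⁻¹ = [[1, -1], [-2, 1]], and C = P·diag(2, -3)·P⁻¹.
Then C⁹ = P·diag(512, -19683)·P⁻¹ = [[-512, 19683], [-1024, 19683]] · [[1, -1], [-2, 1]] = [[-39878, 20195], [-40390, 20707]].

[[-39878, 20195], [-40390, 20707]]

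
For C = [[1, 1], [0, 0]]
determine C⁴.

C² = [[1, 1], [0, 0]]
C³ = [[1, 1], [0, 0]]
C⁴ = [[1, 1], [0, 0]]

[[1, 1], [0, 0]]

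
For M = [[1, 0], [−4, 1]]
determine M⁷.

[[1, 0], [−28, 1]]

M = I + N where N = [[0, 0], [−4, 0]] is strictly lower-triangular, so N² = 0.
(I + N)⁷ = I + 7·N = [[1, 0], [−28, 1]].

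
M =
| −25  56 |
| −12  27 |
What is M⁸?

[[−39359, 91840], [−19680, 45921]]

tr M = 2 and det M = −3, so the characteristic polynomial is λ² − (2)λ + (−3) with roots −1 and 3.
Eigenvectors give P = [[7, 2], [3, 1]] with P⁻¹ = [[1, −2], [−3, 7]], and M = P·diag(−1, 3)·P⁻¹.
Then M⁸ = P·diag(1, 6561)·P⁻¹ = [[7, 13122], [3, 6561]] · [[1, −2], [−3, 7]] = [[−39359, 91840], [−19680, 45921]].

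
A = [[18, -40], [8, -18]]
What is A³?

tr A = 0 and det A = -4, so the characteristic polynomial is λ² − (0)λ + (-4) with roots 2 and -2.
Eigenvectors give P = [[5, 2], [2, 1]] with P⁻¹ = [[1, -2], [-2, 5]], and A = P·diag(2, -2)·P⁻¹.
Then A³ = P·diag(8, -8)·P⁻¹ = [[40, -16], [16, -8]] · [[1, -2], [-2, 5]] = [[72, -160], [32, -72]].

[[72, -160], [32, -72]]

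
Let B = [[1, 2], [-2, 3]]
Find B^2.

[[-3, 8], [-8, 5]]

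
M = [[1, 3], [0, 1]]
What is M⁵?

M = I + N where N = [[0, 3], [0, 0]] is strictly upper-triangular, so N² = 0.
(I + N)⁵ = I + 5·N = [[1, 15], [0, 1]].

[[1, 15], [0, 1]]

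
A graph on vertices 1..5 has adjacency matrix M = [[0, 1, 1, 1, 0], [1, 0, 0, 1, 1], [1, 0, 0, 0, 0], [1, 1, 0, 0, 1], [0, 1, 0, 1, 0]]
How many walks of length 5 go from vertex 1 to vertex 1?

22

The number of length-5 walks from vertex 1 to vertex 1 is entry (1,1) of M⁵, where M is the adjacency matrix.
M² = [[3, 1, 0, 1, 2], [1, 3, 1, 2, 1], [0, 1, 1, 1, 0], [1, 2, 1, 3, 1], [2, 1, 0, 1, 2]]
M³ = [[2, 6, 3, 6, 2], [6, 4, 1, 5, 5], [3, 1, 0, 1, 2], [6, 5, 1, 4, 5], [2, 5, 2, 5, 2]]
M⁴ = [[15, 10, 2, 10, 12], [10, 16, 6, 15, 9], [2, 6, 3, 6, 2], [10, 15, 6, 16, 9], [12, 9, 2, 9, 10]]
M⁵ = [[22, 37, 15, 37, 20], [37, 34, 10, 35, 31], [15, 10, 2, 10, 12], [37, 35, 10, 34, 31], [20, 31, 12, 31, 18]]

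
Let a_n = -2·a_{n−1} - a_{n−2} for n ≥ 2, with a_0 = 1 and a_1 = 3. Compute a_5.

19

With companion matrix A = [[-2, -1], [1, 0]], [a_n, a_{n−1}]ᵀ = A·[a_{n−1}, a_{n−2}]ᵀ, so [a_5, a_4]ᵀ = A⁴·[a_1, a_0]ᵀ.
A⁴ = [[5, 4], [-4, -3]], giving [a_5, a_4]ᵀ = [[19], [-15]].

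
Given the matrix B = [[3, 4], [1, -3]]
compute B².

[[13, 0], [0, 13]]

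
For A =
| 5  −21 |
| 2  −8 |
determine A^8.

tr A = −3 and det A = 2, so the characteristic polynomial is λ² − (−3)λ + (2) with roots −2 and −1.
Eigenvectors give P = [[3, 7], [1, 2]] with P⁻¹ = [[−2, 7], [1, −3]], and A = P·diag(−2, −1)·P⁻¹.
Then A^8 = P·diag(256, 1)·P⁻¹ = [[768, 7], [256, 2]] · [[−2, 7], [1, −3]] = [[−1529, 5355], [−510, 1786]].

[[−1529, 5355], [−510, 1786]]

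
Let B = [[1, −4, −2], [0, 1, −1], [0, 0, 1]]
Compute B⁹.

[[1, −36, 126], [0, 1, −9], [0, 0, 1]]

B = I + N where N = [[0, −4, −2], [0, 0, −1], [0, 0, 0]] is strictly upper-triangular, so N³ = 0.
(I + N)⁹ = I + 9·N + 36·N² = [[1, −36, 126], [0, 1, −9], [0, 0, 1]].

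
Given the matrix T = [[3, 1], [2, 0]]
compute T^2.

[[11, 3], [6, 2]]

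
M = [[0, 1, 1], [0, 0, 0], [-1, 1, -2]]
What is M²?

[[-1, 1, -2], [0, 0, 0], [2, -3, 3]]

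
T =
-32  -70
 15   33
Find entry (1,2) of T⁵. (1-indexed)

-3850

tr T = 1 and det T = -6, so the characteristic polynomial is λ² − (1)λ + (-6) with roots 3 and -2.
Eigenvectors give P = [[-2, 7], [1, -3]] with P⁻¹ = [[3, 7], [1, 2]], and T = P·diag(3, -2)·P⁻¹.
Then T⁵ = P·diag(243, -32)·P⁻¹ = [[-486, -224], [243, 96]] · [[3, 7], [1, 2]] = [[-1682, -3850], [825, 1893]].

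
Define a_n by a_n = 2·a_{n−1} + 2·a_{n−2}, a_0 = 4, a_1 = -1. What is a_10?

12896

With companion matrix A = [[2, 2], [1, 0]], [a_n, a_{n−1}]ᵀ = A·[a_{n−1}, a_{n−2}]ᵀ, so [a_10, a_9]ᵀ = A⁹·[a_1, a_0]ᵀ.
A⁹ = [[6688, 4896], [2448, 1792]], giving [a_10, a_9]ᵀ = [[12896], [4720]].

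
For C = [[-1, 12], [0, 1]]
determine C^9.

C² = I (check: tr C = 0 and det C = -1), so C^9 = C since 9 is odd.

[[-1, 12], [0, 1]]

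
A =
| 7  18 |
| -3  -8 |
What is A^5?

[[67, 198], [-33, -98]]

tr A = -1 and det A = -2, so the characteristic polynomial is λ² − (-1)λ + (-2) with roots -2 and 1.
Eigenvectors give P = [[2, 3], [-1, -1]] with P⁻¹ = [[-1, -3], [1, 2]], and A = P·diag(-2, 1)·P⁻¹.
Then A^5 = P·diag(-32, 1)·P⁻¹ = [[-64, 3], [32, -1]] · [[-1, -3], [1, 2]] = [[67, 198], [-33, -98]].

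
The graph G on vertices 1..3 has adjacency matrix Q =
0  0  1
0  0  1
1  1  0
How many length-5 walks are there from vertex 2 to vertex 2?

The number of length-5 walks from vertex 2 to vertex 2 is entry (2,2) of Q^5, where Q is the adjacency matrix.
Q^2 = [[1, 1, 0], [1, 1, 0], [0, 0, 2]]
Q^3 = [[0, 0, 2], [0, 0, 2], [2, 2, 0]]
Q^4 = [[2, 2, 0], [2, 2, 0], [0, 0, 4]]
Q^5 = [[0, 0, 4], [0, 0, 4], [4, 4, 0]]

0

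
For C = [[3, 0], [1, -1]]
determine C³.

[[27, 0], [7, -1]]

C² = [[9, 0], [2, 1]]
C³ = [[27, 0], [7, -1]]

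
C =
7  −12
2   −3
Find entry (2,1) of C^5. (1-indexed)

tr C = 4 and det C = 3, so the characteristic polynomial is λ² − (4)λ + (3) with roots 1 and 3.
Eigenvectors give P = [[−2, 3], [−1, 1]] with P⁻¹ = [[1, −3], [1, −2]], and C = P·diag(1, 3)·P⁻¹.
Then C^5 = P·diag(1, 243)·P⁻¹ = [[−2, 729], [−1, 243]] · [[1, −3], [1, −2]] = [[727, −1452], [242, −483]].

242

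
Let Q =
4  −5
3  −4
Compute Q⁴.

Q² = I (check: tr Q = 0 and det Q = −1), so Q⁴ = I since 4 is even.

[[1, 0], [0, 1]]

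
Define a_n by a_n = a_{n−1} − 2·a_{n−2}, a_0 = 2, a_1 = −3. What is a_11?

With companion matrix T = [[1, −2], [1, 0]], [a_n, a_{n−1}]ᵀ = T·[a_{n−1}, a_{n−2}]ᵀ, so [a_11, a_10]ᵀ = T^10·[a_1, a_0]ᵀ.
T^10 = [[23, 22], [−11, 34]], giving [a_11, a_10]ᵀ = [[−25], [101]].

−25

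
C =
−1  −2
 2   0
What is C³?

[[7, 6], [−6, 4]]

C² = [[−3, 2], [−2, −4]]
C³ = [[7, 6], [−6, 4]]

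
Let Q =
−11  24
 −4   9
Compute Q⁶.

tr Q = −2 and det Q = −3, so the characteristic polynomial is λ² − (−2)λ + (−3) with roots 1 and −3.
Eigenvectors give P = [[−2, −3], [−1, −1]] with P⁻¹ = [[1, −3], [−1, 2]], and Q = P·diag(1, −3)·P⁻¹.
Then Q⁶ = P·diag(1, 729)·P⁻¹ = [[−2, −2187], [−1, −729]] · [[1, −3], [−1, 2]] = [[2185, −4368], [728, −1455]].

[[2185, −4368], [728, −1455]]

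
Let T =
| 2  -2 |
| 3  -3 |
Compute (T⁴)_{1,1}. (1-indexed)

T² = [[-2, 2], [-3, 3]]
T³ = [[2, -2], [3, -3]]
T⁴ = [[-2, 2], [-3, 3]]

-2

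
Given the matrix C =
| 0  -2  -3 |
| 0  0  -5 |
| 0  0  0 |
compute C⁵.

[[0, 0, 0], [0, 0, 0], [0, 0, 0]]

C is strictly triangular, hence nilpotent: C³ = 0, so C⁵ = 0.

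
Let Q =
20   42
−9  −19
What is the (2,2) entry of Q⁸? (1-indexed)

tr Q = 1 and det Q = −2, so the characteristic polynomial is λ² − (1)λ + (−2) with roots −1 and 2.
Eigenvectors give P = [[−2, 7], [1, −3]] with P⁻¹ = [[3, 7], [1, 2]], and Q = P·diag(−1, 2)·P⁻¹.
Then Q⁸ = P·diag(1, 256)·P⁻¹ = [[−2, 1792], [1, −768]] · [[3, 7], [1, 2]] = [[1786, 3570], [−765, −1529]].

−1529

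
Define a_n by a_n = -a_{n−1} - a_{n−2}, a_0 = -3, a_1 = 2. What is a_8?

With companion matrix Q = [[-1, -1], [1, 0]], [a_n, a_{n−1}]ᵀ = Q·[a_{n−1}, a_{n−2}]ᵀ, so [a_8, a_7]ᵀ = Q⁷·[a_1, a_0]ᵀ.
Q⁷ = [[-1, -1], [1, 0]], giving [a_8, a_7]ᵀ = [[1], [2]].

1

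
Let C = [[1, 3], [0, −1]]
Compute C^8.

C² = I (check: tr C = 0 and det C = −1), so C^8 = I since 8 is even.

[[1, 0], [0, 1]]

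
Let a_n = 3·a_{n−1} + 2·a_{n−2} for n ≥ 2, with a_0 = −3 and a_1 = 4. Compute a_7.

With companion matrix Q = [[3, 2], [1, 0]], [a_n, a_{n−1}]ᵀ = Q·[a_{n−1}, a_{n−2}]ᵀ, so [a_7, a_6]ᵀ = Q⁶·[a_1, a_0]ᵀ.
Q⁶ = [[1763, 990], [495, 278]], giving [a_7, a_6]ᵀ = [[4082], [1146]].

4082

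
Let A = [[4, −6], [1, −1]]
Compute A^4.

tr A = 3 and det A = 2, so the characteristic polynomial is λ² − (3)λ + (2) with roots 2 and 1.
Eigenvectors give P = [[3, −2], [1, −1]] with P⁻¹ = [[1, −2], [1, −3]], and A = P·diag(2, 1)·P⁻¹.
Then A^4 = P·diag(16, 1)·P⁻¹ = [[48, −2], [16, −1]] · [[1, −2], [1, −3]] = [[46, −90], [15, −29]].

[[46, −90], [15, −29]]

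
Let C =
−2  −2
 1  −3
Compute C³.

[[6, −34], [17, −11]]

C² = [[2, 10], [−5, 7]]
C³ = [[6, −34], [17, −11]]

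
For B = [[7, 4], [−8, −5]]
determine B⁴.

tr B = 2 and det B = −3, so the characteristic polynomial is λ² − (2)λ + (−3) with roots −1 and 3.
Eigenvectors give P = [[−1, −1], [2, 1]] with P⁻¹ = [[1, 1], [−2, −1]], and B = P·diag(−1, 3)·P⁻¹.
Then B⁴ = P·diag(1, 81)·P⁻¹ = [[−1, −81], [2, 81]] · [[1, 1], [−2, −1]] = [[161, 80], [−160, −79]].

[[161, 80], [−160, −79]]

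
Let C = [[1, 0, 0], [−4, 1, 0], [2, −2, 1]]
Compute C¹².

C = I + N where N = [[0, 0, 0], [−4, 0, 0], [2, −2, 0]] is strictly lower-triangular, so N³ = 0.
(I + N)¹² = I + 12·N + 66·N² = [[1, 0, 0], [−48, 1, 0], [552, −24, 1]].

[[1, 0, 0], [−48, 1, 0], [552, −24, 1]]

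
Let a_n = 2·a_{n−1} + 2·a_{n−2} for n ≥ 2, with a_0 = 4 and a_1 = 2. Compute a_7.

1616

With companion matrix T = [[2, 2], [1, 0]], [a_n, a_{n−1}]ᵀ = T·[a_{n−1}, a_{n−2}]ᵀ, so [a_7, a_6]ᵀ = T⁶·[a_1, a_0]ᵀ.
T⁶ = [[328, 240], [120, 88]], giving [a_7, a_6]ᵀ = [[1616], [592]].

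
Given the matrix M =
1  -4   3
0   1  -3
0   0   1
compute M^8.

M = I + N where N = [[0, -4, 3], [0, 0, -3], [0, 0, 0]] is strictly upper-triangular, so N^3 = 0.
(I + N)^8 = I + 8·N + 28·N^2 = [[1, -32, 360], [0, 1, -24], [0, 0, 1]].

[[1, -32, 360], [0, 1, -24], [0, 0, 1]]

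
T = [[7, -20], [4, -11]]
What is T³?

tr T = -4 and det T = 3, so the characteristic polynomial is λ² − (-4)λ + (3) with roots -1 and -3.
Eigenvectors give P = [[5, 2], [2, 1]] with P⁻¹ = [[1, -2], [-2, 5]], and T = P·diag(-1, -3)·P⁻¹.
Then T³ = P·diag(-1, -27)·P⁻¹ = [[-5, -54], [-2, -27]] · [[1, -2], [-2, 5]] = [[103, -260], [52, -131]].

[[103, -260], [52, -131]]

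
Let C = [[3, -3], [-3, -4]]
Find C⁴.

C² = [[18, 3], [3, 25]]
C³ = [[45, -66], [-66, -109]]
C⁴ = [[333, 129], [129, 634]]

[[333, 129], [129, 634]]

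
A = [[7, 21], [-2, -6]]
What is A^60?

[[7, 21], [-2, -6]]

A² = A (a projection; rank 1, trace 1), so A^60 = A.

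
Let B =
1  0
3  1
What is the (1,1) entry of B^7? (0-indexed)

B = I + N where N = [[0, 0], [3, 0]] is strictly lower-triangular, so N^2 = 0.
(I + N)^7 = I + 7·N = [[1, 0], [21, 1]].

1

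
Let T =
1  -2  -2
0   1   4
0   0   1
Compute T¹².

T = I + N where N = [[0, -2, -2], [0, 0, 4], [0, 0, 0]] is strictly upper-triangular, so N³ = 0.
(I + N)¹² = I + 12·N + 66·N² = [[1, -24, -552], [0, 1, 48], [0, 0, 1]].

[[1, -24, -552], [0, 1, 48], [0, 0, 1]]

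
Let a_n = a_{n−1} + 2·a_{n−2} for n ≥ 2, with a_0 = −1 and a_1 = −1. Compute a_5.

With companion matrix C = [[1, 2], [1, 0]], [a_n, a_{n−1}]ᵀ = C·[a_{n−1}, a_{n−2}]ᵀ, so [a_5, a_4]ᵀ = C⁴·[a_1, a_0]ᵀ.
C⁴ = [[11, 10], [5, 6]], giving [a_5, a_4]ᵀ = [[−21], [−11]].

−21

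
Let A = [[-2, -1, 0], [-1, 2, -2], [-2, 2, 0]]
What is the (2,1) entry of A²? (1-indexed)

4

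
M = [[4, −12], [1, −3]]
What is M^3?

[[4, −12], [1, −3]]

M² = M (a projection; rank 1, trace 1), so M^3 = M.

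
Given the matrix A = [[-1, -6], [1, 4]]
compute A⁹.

[[-1021, -3066], [511, 1534]]

tr A = 3 and det A = 2, so the characteristic polynomial is λ² − (3)λ + (2) with roots 1 and 2.
Eigenvectors give P = [[-3, 2], [1, -1]] with P⁻¹ = [[-1, -2], [-1, -3]], and A = P·diag(1, 2)·P⁻¹.
Then A⁹ = P·diag(1, 512)·P⁻¹ = [[-3, 1024], [1, -512]] · [[-1, -2], [-1, -3]] = [[-1021, -3066], [511, 1534]].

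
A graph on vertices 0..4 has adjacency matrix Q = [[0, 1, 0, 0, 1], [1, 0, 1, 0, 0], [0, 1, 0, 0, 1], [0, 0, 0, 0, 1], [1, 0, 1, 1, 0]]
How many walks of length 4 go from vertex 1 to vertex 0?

0

The number of length-4 walks from vertex 1 to vertex 0 is entry (1,0) of Q^4, where Q is the adjacency matrix.
Q^2 = [[2, 0, 2, 1, 0], [0, 2, 0, 0, 2], [2, 0, 2, 1, 0], [1, 0, 1, 1, 0], [0, 2, 0, 0, 3]]
Q^3 = [[0, 4, 0, 0, 5], [4, 0, 4, 2, 0], [0, 4, 0, 0, 5], [0, 2, 0, 0, 3], [5, 0, 5, 3, 0]]
Q^4 = [[9, 0, 9, 5, 0], [0, 8, 0, 0, 10], [9, 0, 9, 5, 0], [5, 0, 5, 3, 0], [0, 10, 0, 0, 13]]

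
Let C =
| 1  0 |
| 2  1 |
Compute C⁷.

C = I + N where N = [[0, 0], [2, 0]] is strictly lower-triangular, so N² = 0.
(I + N)⁷ = I + 7·N = [[1, 0], [14, 1]].

[[1, 0], [14, 1]]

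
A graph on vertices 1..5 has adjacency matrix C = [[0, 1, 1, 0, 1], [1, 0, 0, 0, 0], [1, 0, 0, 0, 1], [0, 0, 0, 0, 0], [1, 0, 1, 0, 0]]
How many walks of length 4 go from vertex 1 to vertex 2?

The number of length-4 walks from vertex 1 to vertex 2 is entry (1,2) of C⁴, where C is the adjacency matrix.
C² = [[3, 0, 1, 0, 1], [0, 1, 1, 0, 1], [1, 1, 2, 0, 1], [0, 0, 0, 0, 0], [1, 1, 1, 0, 2]]
C³ = [[2, 3, 4, 0, 4], [3, 0, 1, 0, 1], [4, 1, 2, 0, 3], [0, 0, 0, 0, 0], [4, 1, 3, 0, 2]]
C⁴ = [[11, 2, 6, 0, 6], [2, 3, 4, 0, 4], [6, 4, 7, 0, 6], [0, 0, 0, 0, 0], [6, 4, 6, 0, 7]]

2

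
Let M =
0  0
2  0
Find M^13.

[[0, 0], [0, 0]]

M is strictly triangular, hence nilpotent: M^2 = 0, so M^13 = 0.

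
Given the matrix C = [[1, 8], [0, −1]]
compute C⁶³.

C² = I (check: tr C = 0 and det C = −1), so C⁶³ = C since 63 is odd.

[[1, 8], [0, −1]]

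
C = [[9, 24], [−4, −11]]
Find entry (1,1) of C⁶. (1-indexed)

tr C = −2 and det C = −3, so the characteristic polynomial is λ² − (−2)λ + (−3) with roots −3 and 1.
Eigenvectors give P = [[−2, 3], [1, −1]] with P⁻¹ = [[1, 3], [1, 2]], and C = P·diag(−3, 1)·P⁻¹.
Then C⁶ = P·diag(729, 1)·P⁻¹ = [[−1458, 3], [729, −1]] · [[1, 3], [1, 2]] = [[−1455, −4368], [728, 2185]].

−1455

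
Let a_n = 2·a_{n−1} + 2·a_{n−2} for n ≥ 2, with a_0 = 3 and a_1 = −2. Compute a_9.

480

With companion matrix M = [[2, 2], [1, 0]], [a_n, a_{n−1}]ᵀ = M·[a_{n−1}, a_{n−2}]ᵀ, so [a_9, a_8]ᵀ = M^8·[a_1, a_0]ᵀ.
M^8 = [[2448, 1792], [896, 656]], giving [a_9, a_8]ᵀ = [[480], [176]].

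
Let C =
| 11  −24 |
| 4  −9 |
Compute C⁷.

[[6563, −13128], [2188, −4377]]

tr C = 2 and det C = −3, so the characteristic polynomial is λ² − (2)λ + (−3) with roots −1 and 3.
Eigenvectors give P = [[2, 3], [1, 1]] with P⁻¹ = [[−1, 3], [1, −2]], and C = P·diag(−1, 3)·P⁻¹.
Then C⁷ = P·diag(−1, 2187)·P⁻¹ = [[−2, 6561], [−1, 2187]] · [[−1, 3], [1, −2]] = [[6563, −13128], [2188, −4377]].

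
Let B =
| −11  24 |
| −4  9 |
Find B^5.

tr B = −2 and det B = −3, so the characteristic polynomial is λ² − (−2)λ + (−3) with roots 1 and −3.
Eigenvectors give P = [[2, 3], [1, 1]] with P⁻¹ = [[−1, 3], [1, −2]], and B = P·diag(1, −3)·P⁻¹.
Then B^5 = P·diag(1, −243)·P⁻¹ = [[2, −729], [1, −243]] · [[−1, 3], [1, −2]] = [[−731, 1464], [−244, 489]].

[[−731, 1464], [−244, 489]]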